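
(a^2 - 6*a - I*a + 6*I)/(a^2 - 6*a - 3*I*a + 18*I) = (a - I)/(a - 3*I)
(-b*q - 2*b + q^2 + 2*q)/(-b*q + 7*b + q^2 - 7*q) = (q + 2)/(q - 7)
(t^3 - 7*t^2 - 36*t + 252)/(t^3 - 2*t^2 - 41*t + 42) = (t - 6)/(t - 1)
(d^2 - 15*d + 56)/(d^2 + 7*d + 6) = (d^2 - 15*d + 56)/(d^2 + 7*d + 6)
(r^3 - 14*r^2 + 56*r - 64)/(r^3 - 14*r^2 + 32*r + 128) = (r^2 - 6*r + 8)/(r^2 - 6*r - 16)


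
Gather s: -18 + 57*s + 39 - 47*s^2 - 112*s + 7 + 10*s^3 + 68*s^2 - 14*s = 10*s^3 + 21*s^2 - 69*s + 28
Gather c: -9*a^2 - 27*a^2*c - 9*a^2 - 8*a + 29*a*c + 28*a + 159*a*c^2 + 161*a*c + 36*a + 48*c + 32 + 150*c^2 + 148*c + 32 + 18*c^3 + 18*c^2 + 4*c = -18*a^2 + 56*a + 18*c^3 + c^2*(159*a + 168) + c*(-27*a^2 + 190*a + 200) + 64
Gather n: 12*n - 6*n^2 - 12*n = -6*n^2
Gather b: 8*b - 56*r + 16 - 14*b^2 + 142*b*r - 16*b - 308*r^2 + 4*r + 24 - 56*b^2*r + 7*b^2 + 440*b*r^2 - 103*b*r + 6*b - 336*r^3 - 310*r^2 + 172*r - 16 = b^2*(-56*r - 7) + b*(440*r^2 + 39*r - 2) - 336*r^3 - 618*r^2 + 120*r + 24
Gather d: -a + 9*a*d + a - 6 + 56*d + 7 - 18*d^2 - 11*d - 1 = -18*d^2 + d*(9*a + 45)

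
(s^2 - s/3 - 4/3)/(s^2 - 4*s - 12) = (-3*s^2 + s + 4)/(3*(-s^2 + 4*s + 12))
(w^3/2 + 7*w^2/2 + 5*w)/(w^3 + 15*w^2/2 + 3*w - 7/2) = w*(w^2 + 7*w + 10)/(2*w^3 + 15*w^2 + 6*w - 7)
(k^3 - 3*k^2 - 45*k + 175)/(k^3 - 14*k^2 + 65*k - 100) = (k + 7)/(k - 4)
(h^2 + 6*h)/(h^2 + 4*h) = (h + 6)/(h + 4)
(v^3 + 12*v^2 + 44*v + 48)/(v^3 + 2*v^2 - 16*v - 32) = (v + 6)/(v - 4)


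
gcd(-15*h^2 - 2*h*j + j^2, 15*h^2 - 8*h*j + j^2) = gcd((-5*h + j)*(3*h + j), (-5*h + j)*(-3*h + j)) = 5*h - j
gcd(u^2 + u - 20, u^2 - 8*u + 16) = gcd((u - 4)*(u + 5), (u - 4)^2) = u - 4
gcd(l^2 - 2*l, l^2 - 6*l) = l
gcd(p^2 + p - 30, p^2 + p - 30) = p^2 + p - 30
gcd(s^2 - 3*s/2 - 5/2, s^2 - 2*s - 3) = s + 1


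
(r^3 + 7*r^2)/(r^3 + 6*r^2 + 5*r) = r*(r + 7)/(r^2 + 6*r + 5)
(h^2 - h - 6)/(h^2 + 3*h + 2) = (h - 3)/(h + 1)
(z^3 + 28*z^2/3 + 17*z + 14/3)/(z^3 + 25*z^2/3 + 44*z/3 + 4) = (z + 7)/(z + 6)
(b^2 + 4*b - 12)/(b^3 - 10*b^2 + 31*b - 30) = (b + 6)/(b^2 - 8*b + 15)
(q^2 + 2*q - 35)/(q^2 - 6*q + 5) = (q + 7)/(q - 1)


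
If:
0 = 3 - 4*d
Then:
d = 3/4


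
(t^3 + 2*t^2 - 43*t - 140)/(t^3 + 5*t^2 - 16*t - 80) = (t - 7)/(t - 4)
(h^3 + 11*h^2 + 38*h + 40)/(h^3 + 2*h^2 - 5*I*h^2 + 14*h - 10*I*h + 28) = (h^2 + 9*h + 20)/(h^2 - 5*I*h + 14)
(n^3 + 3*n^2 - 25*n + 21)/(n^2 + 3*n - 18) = (n^2 + 6*n - 7)/(n + 6)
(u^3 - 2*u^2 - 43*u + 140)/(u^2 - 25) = (u^2 + 3*u - 28)/(u + 5)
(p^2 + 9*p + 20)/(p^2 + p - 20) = (p + 4)/(p - 4)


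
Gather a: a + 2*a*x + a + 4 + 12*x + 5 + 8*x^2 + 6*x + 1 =a*(2*x + 2) + 8*x^2 + 18*x + 10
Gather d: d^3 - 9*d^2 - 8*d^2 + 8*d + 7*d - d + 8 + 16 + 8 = d^3 - 17*d^2 + 14*d + 32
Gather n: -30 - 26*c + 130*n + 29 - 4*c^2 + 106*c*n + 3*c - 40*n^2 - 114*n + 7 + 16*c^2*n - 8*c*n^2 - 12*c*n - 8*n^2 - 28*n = -4*c^2 - 23*c + n^2*(-8*c - 48) + n*(16*c^2 + 94*c - 12) + 6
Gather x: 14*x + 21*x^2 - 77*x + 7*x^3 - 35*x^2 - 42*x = 7*x^3 - 14*x^2 - 105*x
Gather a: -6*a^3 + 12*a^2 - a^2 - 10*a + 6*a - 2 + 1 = -6*a^3 + 11*a^2 - 4*a - 1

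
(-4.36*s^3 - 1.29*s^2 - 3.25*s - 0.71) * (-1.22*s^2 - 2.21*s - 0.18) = 5.3192*s^5 + 11.2094*s^4 + 7.6007*s^3 + 8.2809*s^2 + 2.1541*s + 0.1278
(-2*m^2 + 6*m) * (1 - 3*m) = 6*m^3 - 20*m^2 + 6*m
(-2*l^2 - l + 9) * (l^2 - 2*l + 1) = -2*l^4 + 3*l^3 + 9*l^2 - 19*l + 9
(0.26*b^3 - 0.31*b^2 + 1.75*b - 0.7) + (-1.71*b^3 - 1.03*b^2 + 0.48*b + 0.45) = -1.45*b^3 - 1.34*b^2 + 2.23*b - 0.25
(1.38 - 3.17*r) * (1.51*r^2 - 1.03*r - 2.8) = -4.7867*r^3 + 5.3489*r^2 + 7.4546*r - 3.864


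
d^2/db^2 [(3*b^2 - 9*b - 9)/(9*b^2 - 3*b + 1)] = 24*(-54*b^3 - 189*b^2 + 81*b - 2)/(729*b^6 - 729*b^5 + 486*b^4 - 189*b^3 + 54*b^2 - 9*b + 1)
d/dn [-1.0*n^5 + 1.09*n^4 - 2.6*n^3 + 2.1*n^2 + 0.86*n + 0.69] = -5.0*n^4 + 4.36*n^3 - 7.8*n^2 + 4.2*n + 0.86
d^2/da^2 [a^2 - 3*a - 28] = 2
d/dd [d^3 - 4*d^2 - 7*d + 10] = 3*d^2 - 8*d - 7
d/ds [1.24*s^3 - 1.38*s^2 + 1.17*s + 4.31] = 3.72*s^2 - 2.76*s + 1.17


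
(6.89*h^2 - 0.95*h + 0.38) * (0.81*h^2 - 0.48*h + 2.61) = 5.5809*h^4 - 4.0767*h^3 + 18.7467*h^2 - 2.6619*h + 0.9918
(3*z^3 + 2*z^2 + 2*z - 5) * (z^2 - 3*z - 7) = 3*z^5 - 7*z^4 - 25*z^3 - 25*z^2 + z + 35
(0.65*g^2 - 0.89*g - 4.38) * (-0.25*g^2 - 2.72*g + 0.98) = -0.1625*g^4 - 1.5455*g^3 + 4.1528*g^2 + 11.0414*g - 4.2924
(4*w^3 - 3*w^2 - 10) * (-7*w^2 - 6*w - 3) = -28*w^5 - 3*w^4 + 6*w^3 + 79*w^2 + 60*w + 30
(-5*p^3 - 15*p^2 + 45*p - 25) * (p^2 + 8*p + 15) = -5*p^5 - 55*p^4 - 150*p^3 + 110*p^2 + 475*p - 375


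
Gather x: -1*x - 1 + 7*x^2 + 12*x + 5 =7*x^2 + 11*x + 4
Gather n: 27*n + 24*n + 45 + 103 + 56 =51*n + 204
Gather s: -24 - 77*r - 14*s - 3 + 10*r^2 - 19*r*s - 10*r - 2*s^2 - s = 10*r^2 - 87*r - 2*s^2 + s*(-19*r - 15) - 27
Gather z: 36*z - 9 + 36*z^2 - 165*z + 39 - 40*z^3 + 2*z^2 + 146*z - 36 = -40*z^3 + 38*z^2 + 17*z - 6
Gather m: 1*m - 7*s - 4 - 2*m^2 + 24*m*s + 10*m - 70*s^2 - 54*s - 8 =-2*m^2 + m*(24*s + 11) - 70*s^2 - 61*s - 12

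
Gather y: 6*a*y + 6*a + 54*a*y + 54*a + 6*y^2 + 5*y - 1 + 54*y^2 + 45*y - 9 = 60*a + 60*y^2 + y*(60*a + 50) - 10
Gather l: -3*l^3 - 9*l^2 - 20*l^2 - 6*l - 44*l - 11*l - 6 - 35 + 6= -3*l^3 - 29*l^2 - 61*l - 35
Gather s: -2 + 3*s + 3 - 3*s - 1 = 0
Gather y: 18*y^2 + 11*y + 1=18*y^2 + 11*y + 1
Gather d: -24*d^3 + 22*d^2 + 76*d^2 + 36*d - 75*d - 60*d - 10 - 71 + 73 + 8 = -24*d^3 + 98*d^2 - 99*d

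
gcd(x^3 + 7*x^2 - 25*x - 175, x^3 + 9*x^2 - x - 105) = x^2 + 12*x + 35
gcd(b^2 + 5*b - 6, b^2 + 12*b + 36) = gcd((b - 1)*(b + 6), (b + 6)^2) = b + 6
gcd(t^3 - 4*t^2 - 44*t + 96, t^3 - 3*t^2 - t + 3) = 1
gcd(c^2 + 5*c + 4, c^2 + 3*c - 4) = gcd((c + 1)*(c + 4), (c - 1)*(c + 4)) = c + 4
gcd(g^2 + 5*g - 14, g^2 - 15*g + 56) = 1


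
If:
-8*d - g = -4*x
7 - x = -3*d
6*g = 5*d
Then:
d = -168/19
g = -140/19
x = -371/19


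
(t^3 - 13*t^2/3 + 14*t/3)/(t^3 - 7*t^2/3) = (t - 2)/t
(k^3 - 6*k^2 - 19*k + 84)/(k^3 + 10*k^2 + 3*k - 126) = (k^2 - 3*k - 28)/(k^2 + 13*k + 42)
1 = 1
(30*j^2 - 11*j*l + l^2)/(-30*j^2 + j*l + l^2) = (-6*j + l)/(6*j + l)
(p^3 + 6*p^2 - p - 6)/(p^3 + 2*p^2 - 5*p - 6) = (p^2 + 5*p - 6)/(p^2 + p - 6)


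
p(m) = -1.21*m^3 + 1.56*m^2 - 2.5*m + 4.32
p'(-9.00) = -324.61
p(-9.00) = 1035.27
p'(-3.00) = -44.53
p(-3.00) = 58.53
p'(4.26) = -55.08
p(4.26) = -71.56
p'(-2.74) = -38.30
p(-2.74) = 47.77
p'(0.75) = -2.20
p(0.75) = 2.81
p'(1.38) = -5.11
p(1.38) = 0.66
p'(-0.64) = -5.98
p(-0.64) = 6.88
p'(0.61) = -1.95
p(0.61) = 3.10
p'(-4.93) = -106.11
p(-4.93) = 199.55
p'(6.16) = -121.02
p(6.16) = -234.72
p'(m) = -3.63*m^2 + 3.12*m - 2.5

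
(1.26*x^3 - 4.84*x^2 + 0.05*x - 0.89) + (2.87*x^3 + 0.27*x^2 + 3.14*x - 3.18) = 4.13*x^3 - 4.57*x^2 + 3.19*x - 4.07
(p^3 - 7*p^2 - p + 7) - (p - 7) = p^3 - 7*p^2 - 2*p + 14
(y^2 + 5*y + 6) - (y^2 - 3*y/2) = 13*y/2 + 6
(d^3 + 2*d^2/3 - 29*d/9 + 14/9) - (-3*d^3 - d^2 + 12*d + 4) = 4*d^3 + 5*d^2/3 - 137*d/9 - 22/9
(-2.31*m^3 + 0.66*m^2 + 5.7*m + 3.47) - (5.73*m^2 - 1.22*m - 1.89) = -2.31*m^3 - 5.07*m^2 + 6.92*m + 5.36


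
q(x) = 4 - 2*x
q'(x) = -2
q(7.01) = -10.02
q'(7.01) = -2.00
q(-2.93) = 9.86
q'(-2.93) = -2.00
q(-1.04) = 6.08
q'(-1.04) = -2.00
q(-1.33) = 6.66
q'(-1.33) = -2.00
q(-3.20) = 10.40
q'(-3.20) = -2.00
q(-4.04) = 12.08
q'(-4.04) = -2.00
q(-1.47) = 6.94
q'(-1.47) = -2.00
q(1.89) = 0.22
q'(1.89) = -2.00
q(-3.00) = 10.00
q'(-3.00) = -2.00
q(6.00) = -8.00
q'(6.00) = -2.00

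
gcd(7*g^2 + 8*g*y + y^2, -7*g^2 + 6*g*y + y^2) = 7*g + y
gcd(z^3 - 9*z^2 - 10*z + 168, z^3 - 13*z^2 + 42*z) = z^2 - 13*z + 42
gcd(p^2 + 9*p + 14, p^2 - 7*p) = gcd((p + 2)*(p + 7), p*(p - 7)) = 1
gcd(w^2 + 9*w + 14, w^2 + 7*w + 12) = 1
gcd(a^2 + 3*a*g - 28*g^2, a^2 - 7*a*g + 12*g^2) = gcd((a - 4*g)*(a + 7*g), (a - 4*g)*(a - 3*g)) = a - 4*g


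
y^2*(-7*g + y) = -7*g*y^2 + y^3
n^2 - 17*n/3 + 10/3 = (n - 5)*(n - 2/3)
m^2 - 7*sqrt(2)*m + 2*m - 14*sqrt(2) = (m + 2)*(m - 7*sqrt(2))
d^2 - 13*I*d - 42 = (d - 7*I)*(d - 6*I)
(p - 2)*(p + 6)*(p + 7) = p^3 + 11*p^2 + 16*p - 84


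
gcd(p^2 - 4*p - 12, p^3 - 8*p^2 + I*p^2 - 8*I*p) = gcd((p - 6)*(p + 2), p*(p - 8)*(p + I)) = 1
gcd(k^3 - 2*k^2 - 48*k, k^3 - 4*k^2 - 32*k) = k^2 - 8*k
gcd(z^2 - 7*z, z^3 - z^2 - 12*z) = z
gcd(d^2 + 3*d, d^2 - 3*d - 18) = d + 3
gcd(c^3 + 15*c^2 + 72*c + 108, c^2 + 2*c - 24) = c + 6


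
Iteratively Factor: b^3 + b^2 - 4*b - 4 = (b - 2)*(b^2 + 3*b + 2) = (b - 2)*(b + 2)*(b + 1)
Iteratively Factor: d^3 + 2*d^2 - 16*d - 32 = (d - 4)*(d^2 + 6*d + 8) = (d - 4)*(d + 4)*(d + 2)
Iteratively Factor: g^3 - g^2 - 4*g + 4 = (g - 2)*(g^2 + g - 2) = (g - 2)*(g - 1)*(g + 2)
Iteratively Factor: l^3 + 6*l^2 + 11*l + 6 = (l + 2)*(l^2 + 4*l + 3) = (l + 2)*(l + 3)*(l + 1)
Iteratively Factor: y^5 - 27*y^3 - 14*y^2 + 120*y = (y + 4)*(y^4 - 4*y^3 - 11*y^2 + 30*y) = (y + 3)*(y + 4)*(y^3 - 7*y^2 + 10*y) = y*(y + 3)*(y + 4)*(y^2 - 7*y + 10) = y*(y - 2)*(y + 3)*(y + 4)*(y - 5)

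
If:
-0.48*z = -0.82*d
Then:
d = 0.585365853658537*z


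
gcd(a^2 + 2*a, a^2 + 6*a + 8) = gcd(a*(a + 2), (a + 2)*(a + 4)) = a + 2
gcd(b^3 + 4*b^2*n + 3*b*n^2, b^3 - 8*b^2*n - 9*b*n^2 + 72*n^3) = b + 3*n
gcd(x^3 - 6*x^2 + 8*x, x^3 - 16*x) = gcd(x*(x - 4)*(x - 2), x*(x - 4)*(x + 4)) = x^2 - 4*x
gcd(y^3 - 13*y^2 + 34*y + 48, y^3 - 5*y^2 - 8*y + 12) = y - 6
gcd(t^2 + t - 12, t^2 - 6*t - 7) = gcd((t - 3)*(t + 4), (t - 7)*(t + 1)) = 1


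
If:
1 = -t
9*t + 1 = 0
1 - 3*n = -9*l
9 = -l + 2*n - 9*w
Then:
No Solution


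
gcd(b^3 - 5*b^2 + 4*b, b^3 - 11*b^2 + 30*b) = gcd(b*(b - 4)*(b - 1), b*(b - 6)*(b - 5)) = b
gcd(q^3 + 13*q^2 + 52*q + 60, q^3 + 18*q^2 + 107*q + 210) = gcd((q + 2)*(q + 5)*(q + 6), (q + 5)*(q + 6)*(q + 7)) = q^2 + 11*q + 30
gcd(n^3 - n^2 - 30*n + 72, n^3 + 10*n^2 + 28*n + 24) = n + 6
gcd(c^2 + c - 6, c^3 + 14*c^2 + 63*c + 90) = c + 3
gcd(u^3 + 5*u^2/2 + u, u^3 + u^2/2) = u^2 + u/2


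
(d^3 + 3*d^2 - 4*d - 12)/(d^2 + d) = (d^3 + 3*d^2 - 4*d - 12)/(d*(d + 1))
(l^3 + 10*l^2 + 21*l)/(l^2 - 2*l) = (l^2 + 10*l + 21)/(l - 2)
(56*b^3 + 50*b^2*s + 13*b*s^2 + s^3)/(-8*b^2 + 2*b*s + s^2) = (14*b^2 + 9*b*s + s^2)/(-2*b + s)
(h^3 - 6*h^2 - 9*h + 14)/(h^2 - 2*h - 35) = (h^2 + h - 2)/(h + 5)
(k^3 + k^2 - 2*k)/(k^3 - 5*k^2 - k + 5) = k*(k + 2)/(k^2 - 4*k - 5)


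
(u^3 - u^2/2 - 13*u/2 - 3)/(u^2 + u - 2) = (2*u^2 - 5*u - 3)/(2*(u - 1))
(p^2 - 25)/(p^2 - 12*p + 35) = (p + 5)/(p - 7)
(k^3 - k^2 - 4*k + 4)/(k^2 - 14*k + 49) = (k^3 - k^2 - 4*k + 4)/(k^2 - 14*k + 49)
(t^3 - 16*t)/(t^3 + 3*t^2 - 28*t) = (t + 4)/(t + 7)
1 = 1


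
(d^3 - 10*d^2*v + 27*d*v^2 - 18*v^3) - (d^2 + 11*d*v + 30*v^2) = d^3 - 10*d^2*v - d^2 + 27*d*v^2 - 11*d*v - 18*v^3 - 30*v^2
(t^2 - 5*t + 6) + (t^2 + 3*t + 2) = 2*t^2 - 2*t + 8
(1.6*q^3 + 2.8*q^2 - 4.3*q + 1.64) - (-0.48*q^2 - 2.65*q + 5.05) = 1.6*q^3 + 3.28*q^2 - 1.65*q - 3.41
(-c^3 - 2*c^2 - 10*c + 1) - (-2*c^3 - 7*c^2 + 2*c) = c^3 + 5*c^2 - 12*c + 1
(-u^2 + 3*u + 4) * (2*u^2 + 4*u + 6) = -2*u^4 + 2*u^3 + 14*u^2 + 34*u + 24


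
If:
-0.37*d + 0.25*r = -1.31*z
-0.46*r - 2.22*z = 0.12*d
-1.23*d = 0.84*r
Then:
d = 0.00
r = 0.00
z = 0.00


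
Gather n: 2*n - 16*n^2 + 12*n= -16*n^2 + 14*n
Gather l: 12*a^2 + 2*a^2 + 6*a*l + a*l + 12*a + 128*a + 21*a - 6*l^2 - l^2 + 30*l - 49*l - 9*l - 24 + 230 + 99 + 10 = 14*a^2 + 161*a - 7*l^2 + l*(7*a - 28) + 315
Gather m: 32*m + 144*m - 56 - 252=176*m - 308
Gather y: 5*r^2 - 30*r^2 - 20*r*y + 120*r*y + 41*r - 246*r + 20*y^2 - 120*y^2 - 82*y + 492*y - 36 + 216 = -25*r^2 - 205*r - 100*y^2 + y*(100*r + 410) + 180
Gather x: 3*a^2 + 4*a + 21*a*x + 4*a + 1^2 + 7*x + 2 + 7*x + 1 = 3*a^2 + 8*a + x*(21*a + 14) + 4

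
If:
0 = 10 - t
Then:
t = 10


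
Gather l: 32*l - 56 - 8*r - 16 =32*l - 8*r - 72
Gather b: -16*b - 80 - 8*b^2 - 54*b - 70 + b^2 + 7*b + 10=-7*b^2 - 63*b - 140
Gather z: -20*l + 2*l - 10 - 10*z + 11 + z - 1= -18*l - 9*z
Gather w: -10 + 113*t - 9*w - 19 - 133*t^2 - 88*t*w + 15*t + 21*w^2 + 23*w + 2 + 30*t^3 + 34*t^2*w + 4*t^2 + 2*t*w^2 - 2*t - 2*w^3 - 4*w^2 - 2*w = 30*t^3 - 129*t^2 + 126*t - 2*w^3 + w^2*(2*t + 17) + w*(34*t^2 - 88*t + 12) - 27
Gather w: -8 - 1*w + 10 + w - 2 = 0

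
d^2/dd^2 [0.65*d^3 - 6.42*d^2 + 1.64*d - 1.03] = 3.9*d - 12.84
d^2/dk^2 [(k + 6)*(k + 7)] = 2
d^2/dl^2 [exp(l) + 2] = exp(l)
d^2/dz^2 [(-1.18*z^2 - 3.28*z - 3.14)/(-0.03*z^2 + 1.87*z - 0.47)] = (1.73472347597681e-18*z^4 + 0.1383*z^3 - 0.0828720000000027*z^2 - 1.334412*z + 28.158892)/(2.7e-5*z^6 - 0.005049*z^5 + 0.31599*z^4 - 6.697405*z^3 + 4.95051*z^2 - 1.239249*z + 0.103823)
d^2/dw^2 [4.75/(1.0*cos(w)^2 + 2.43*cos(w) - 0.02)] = (-19.0*(1 - cos(w)^2)^2 - 34.6275*cos(w)^3 - 37.928275*cos(w)^2 + 69.02415*cos(w) + 75.28655)/(1.0*cos(w)^2 + 2.43*cos(w) - 0.02)^3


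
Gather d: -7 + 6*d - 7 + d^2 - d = d^2 + 5*d - 14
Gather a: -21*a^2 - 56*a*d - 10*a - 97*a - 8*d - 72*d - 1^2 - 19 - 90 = -21*a^2 + a*(-56*d - 107) - 80*d - 110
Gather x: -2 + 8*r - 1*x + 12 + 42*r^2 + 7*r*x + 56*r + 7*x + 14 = 42*r^2 + 64*r + x*(7*r + 6) + 24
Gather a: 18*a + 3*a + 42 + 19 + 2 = 21*a + 63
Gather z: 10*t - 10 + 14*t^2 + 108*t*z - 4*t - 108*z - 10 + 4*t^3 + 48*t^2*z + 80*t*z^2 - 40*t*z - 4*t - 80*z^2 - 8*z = 4*t^3 + 14*t^2 + 2*t + z^2*(80*t - 80) + z*(48*t^2 + 68*t - 116) - 20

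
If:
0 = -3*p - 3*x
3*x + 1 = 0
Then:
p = 1/3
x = -1/3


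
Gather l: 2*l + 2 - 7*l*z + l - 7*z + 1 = l*(3 - 7*z) - 7*z + 3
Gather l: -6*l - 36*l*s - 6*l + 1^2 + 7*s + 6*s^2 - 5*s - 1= l*(-36*s - 12) + 6*s^2 + 2*s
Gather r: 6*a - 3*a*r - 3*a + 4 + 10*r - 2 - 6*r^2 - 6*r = 3*a - 6*r^2 + r*(4 - 3*a) + 2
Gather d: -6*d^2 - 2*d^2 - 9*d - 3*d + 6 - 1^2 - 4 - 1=-8*d^2 - 12*d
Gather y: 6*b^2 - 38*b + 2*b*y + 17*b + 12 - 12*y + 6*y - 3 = 6*b^2 - 21*b + y*(2*b - 6) + 9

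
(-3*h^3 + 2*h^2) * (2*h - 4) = -6*h^4 + 16*h^3 - 8*h^2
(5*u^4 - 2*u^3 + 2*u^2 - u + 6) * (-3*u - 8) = -15*u^5 - 34*u^4 + 10*u^3 - 13*u^2 - 10*u - 48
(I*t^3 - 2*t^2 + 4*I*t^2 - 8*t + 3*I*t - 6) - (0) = I*t^3 - 2*t^2 + 4*I*t^2 - 8*t + 3*I*t - 6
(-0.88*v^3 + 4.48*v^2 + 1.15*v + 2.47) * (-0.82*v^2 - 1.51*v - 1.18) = 0.7216*v^5 - 2.3448*v^4 - 6.6694*v^3 - 9.0483*v^2 - 5.0867*v - 2.9146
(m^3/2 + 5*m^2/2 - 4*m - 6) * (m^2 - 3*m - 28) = m^5/2 + m^4 - 51*m^3/2 - 64*m^2 + 130*m + 168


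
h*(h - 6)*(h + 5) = h^3 - h^2 - 30*h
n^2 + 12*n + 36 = (n + 6)^2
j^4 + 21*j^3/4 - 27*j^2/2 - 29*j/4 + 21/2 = (j - 2)*(j - 3/4)*(j + 1)*(j + 7)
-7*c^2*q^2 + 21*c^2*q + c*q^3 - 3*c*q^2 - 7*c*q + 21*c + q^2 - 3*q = (-7*c + q)*(q - 3)*(c*q + 1)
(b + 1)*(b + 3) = b^2 + 4*b + 3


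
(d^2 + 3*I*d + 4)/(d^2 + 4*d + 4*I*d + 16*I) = (d - I)/(d + 4)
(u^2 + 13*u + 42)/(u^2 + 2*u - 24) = (u + 7)/(u - 4)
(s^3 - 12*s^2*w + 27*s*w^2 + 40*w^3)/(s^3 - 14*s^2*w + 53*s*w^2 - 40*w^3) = (s + w)/(s - w)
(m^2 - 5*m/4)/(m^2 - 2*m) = (m - 5/4)/(m - 2)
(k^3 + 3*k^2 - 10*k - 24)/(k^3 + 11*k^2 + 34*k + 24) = (k^2 - k - 6)/(k^2 + 7*k + 6)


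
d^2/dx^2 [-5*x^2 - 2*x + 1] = -10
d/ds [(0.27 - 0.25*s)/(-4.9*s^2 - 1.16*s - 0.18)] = (-1.225*s^2 + 2.646*s + 0.3582)/(24.01*s^4 + 11.368*s^3 + 3.1096*s^2 + 0.4176*s + 0.0324)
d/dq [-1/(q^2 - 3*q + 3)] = (2*q - 3)/(q^2 - 3*q + 3)^2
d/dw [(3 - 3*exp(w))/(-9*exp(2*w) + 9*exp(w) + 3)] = (-3*exp(2*w) + 6*exp(w) - 4)*exp(w)/(9*exp(4*w) - 18*exp(3*w) + 3*exp(2*w) + 6*exp(w) + 1)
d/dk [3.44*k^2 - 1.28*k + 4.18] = 6.88*k - 1.28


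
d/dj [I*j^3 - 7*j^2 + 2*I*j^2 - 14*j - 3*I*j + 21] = 3*I*j^2 + j*(-14 + 4*I) - 14 - 3*I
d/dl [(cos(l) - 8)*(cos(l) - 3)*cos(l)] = (-3*cos(l)^2 + 22*cos(l) - 24)*sin(l)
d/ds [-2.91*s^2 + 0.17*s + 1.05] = 0.17 - 5.82*s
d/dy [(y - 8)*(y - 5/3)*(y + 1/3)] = 3*y^2 - 56*y/3 + 91/9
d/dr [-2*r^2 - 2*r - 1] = -4*r - 2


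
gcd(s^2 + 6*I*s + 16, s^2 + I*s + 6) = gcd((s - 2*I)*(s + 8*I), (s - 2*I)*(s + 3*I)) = s - 2*I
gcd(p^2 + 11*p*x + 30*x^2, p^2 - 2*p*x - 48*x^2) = p + 6*x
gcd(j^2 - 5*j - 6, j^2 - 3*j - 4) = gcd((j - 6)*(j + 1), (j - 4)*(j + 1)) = j + 1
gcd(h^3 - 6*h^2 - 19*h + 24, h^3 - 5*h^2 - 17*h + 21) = h^2 + 2*h - 3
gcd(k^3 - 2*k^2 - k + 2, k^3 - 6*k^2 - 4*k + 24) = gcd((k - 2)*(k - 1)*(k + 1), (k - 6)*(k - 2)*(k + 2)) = k - 2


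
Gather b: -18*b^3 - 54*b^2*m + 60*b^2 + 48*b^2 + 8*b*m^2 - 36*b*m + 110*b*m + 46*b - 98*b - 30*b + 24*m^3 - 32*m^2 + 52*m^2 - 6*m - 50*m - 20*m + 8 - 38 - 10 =-18*b^3 + b^2*(108 - 54*m) + b*(8*m^2 + 74*m - 82) + 24*m^3 + 20*m^2 - 76*m - 40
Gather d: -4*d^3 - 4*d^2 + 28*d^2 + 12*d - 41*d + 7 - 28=-4*d^3 + 24*d^2 - 29*d - 21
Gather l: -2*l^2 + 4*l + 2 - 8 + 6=-2*l^2 + 4*l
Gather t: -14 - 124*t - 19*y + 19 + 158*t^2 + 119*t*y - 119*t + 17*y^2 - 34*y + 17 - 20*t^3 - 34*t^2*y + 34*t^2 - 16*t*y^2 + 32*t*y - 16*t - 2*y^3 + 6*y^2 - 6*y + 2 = -20*t^3 + t^2*(192 - 34*y) + t*(-16*y^2 + 151*y - 259) - 2*y^3 + 23*y^2 - 59*y + 24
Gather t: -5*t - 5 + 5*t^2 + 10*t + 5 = 5*t^2 + 5*t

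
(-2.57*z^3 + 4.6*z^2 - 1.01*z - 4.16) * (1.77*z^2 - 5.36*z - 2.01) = -4.5489*z^5 + 21.9172*z^4 - 21.278*z^3 - 11.1956*z^2 + 24.3277*z + 8.3616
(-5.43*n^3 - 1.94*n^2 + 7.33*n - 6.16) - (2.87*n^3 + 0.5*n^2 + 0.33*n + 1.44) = -8.3*n^3 - 2.44*n^2 + 7.0*n - 7.6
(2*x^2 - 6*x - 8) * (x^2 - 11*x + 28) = 2*x^4 - 28*x^3 + 114*x^2 - 80*x - 224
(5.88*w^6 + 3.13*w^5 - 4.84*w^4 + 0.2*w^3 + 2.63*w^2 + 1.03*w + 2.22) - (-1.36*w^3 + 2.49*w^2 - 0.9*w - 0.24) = 5.88*w^6 + 3.13*w^5 - 4.84*w^4 + 1.56*w^3 + 0.14*w^2 + 1.93*w + 2.46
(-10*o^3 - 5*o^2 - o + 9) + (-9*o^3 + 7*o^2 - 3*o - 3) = -19*o^3 + 2*o^2 - 4*o + 6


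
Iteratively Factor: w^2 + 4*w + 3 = (w + 1)*(w + 3)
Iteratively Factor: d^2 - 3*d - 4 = (d - 4)*(d + 1)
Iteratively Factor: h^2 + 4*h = (h + 4)*(h)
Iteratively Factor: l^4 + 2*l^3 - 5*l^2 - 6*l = (l + 1)*(l^3 + l^2 - 6*l) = (l + 1)*(l + 3)*(l^2 - 2*l) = (l - 2)*(l + 1)*(l + 3)*(l)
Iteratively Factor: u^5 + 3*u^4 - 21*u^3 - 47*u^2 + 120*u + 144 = (u + 4)*(u^4 - u^3 - 17*u^2 + 21*u + 36) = (u - 3)*(u + 4)*(u^3 + 2*u^2 - 11*u - 12) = (u - 3)*(u + 4)^2*(u^2 - 2*u - 3) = (u - 3)*(u + 1)*(u + 4)^2*(u - 3)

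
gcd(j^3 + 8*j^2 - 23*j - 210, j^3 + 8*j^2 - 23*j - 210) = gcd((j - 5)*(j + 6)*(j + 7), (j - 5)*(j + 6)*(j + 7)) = j^3 + 8*j^2 - 23*j - 210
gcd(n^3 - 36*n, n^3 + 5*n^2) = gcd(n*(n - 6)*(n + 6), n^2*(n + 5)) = n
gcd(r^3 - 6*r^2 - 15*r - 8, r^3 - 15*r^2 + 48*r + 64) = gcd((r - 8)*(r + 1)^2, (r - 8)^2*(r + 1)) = r^2 - 7*r - 8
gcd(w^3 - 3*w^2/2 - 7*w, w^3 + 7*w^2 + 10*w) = w^2 + 2*w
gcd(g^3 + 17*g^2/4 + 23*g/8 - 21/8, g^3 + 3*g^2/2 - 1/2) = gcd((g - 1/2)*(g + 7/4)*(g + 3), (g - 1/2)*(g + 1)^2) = g - 1/2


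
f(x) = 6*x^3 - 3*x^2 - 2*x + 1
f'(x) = 18*x^2 - 6*x - 2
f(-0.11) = 1.18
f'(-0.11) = -1.12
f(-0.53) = 0.32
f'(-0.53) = 6.24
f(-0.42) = 0.87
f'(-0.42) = 3.70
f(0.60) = 0.02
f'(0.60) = 0.88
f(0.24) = 0.43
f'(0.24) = -2.40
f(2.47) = 68.17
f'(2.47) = 93.00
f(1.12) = 3.43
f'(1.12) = 13.86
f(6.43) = 1459.19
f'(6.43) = 703.63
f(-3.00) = -182.00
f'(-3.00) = 178.00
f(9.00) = 4114.00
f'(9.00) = 1402.00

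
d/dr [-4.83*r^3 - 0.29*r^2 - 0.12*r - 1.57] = -14.49*r^2 - 0.58*r - 0.12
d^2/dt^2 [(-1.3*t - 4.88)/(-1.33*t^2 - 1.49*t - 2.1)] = ((1.3*t + 4.88)*(2.66*t + 1.49)*(5.32*t + 2.98) - (10.374*t + 16.8548)*(1.33*t^2 + 1.49*t + 2.1))/(1.33*t^2 + 1.49*t + 2.1)^3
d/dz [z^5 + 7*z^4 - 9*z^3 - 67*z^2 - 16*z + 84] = 5*z^4 + 28*z^3 - 27*z^2 - 134*z - 16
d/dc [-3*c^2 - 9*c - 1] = -6*c - 9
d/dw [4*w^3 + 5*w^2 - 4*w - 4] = 12*w^2 + 10*w - 4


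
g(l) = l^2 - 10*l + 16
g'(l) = 2*l - 10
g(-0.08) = 16.81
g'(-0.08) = -10.16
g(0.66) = 9.84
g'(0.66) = -8.68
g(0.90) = 7.81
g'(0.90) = -8.20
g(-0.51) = 21.36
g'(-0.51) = -11.02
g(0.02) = 15.80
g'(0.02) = -9.96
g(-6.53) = 123.94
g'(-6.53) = -23.06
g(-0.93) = 26.16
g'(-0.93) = -11.86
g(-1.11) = 28.33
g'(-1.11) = -12.22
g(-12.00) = 280.00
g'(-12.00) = -34.00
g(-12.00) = 280.00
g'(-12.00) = -34.00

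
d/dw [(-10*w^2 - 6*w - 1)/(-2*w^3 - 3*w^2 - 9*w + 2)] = (-20*w^4 - 24*w^3 + 66*w^2 - 46*w - 21)/(4*w^6 + 12*w^5 + 45*w^4 + 46*w^3 + 69*w^2 - 36*w + 4)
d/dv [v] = 1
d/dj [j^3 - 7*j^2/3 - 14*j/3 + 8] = 3*j^2 - 14*j/3 - 14/3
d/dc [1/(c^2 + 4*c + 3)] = 2*(-c - 2)/(c^2 + 4*c + 3)^2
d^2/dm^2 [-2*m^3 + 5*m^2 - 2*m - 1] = 10 - 12*m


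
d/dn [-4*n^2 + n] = 1 - 8*n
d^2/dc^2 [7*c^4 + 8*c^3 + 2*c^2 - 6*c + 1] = 84*c^2 + 48*c + 4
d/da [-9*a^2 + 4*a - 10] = 4 - 18*a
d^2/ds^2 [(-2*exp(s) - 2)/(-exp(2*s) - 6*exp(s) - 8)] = 2*(exp(4*s) - 2*exp(3*s) - 30*exp(2*s) - 44*exp(s) + 16)*exp(s)/(exp(6*s) + 18*exp(5*s) + 132*exp(4*s) + 504*exp(3*s) + 1056*exp(2*s) + 1152*exp(s) + 512)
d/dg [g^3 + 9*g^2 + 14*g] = 3*g^2 + 18*g + 14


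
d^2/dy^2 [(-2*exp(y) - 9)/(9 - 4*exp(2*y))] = (32*exp(4*y) + 576*exp(3*y) + 432*exp(2*y) + 1296*exp(y) + 162)*exp(y)/(64*exp(6*y) - 432*exp(4*y) + 972*exp(2*y) - 729)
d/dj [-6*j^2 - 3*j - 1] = -12*j - 3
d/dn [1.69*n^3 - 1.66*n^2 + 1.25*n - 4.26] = 5.07*n^2 - 3.32*n + 1.25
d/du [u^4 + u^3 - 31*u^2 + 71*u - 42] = 4*u^3 + 3*u^2 - 62*u + 71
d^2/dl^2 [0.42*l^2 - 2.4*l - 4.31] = 0.840000000000000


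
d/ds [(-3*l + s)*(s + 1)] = -3*l + 2*s + 1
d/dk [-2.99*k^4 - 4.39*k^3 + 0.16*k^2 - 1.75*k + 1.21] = -11.96*k^3 - 13.17*k^2 + 0.32*k - 1.75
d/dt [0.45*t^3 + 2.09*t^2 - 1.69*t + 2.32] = 1.35*t^2 + 4.18*t - 1.69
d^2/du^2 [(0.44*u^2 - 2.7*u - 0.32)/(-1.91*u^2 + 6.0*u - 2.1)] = (9.61493999999999*u^3 + 17.593392*u^2 - 86.9814*u + 84.63216)/(6.967871*u^6 - 65.6658*u^5 + 229.26303*u^4 - 360.396*u^3 + 252.0693*u^2 - 79.38*u + 9.261)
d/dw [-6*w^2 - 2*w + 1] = -12*w - 2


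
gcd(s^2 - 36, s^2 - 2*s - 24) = s - 6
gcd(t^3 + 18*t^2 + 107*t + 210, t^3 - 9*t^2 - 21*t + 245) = t + 5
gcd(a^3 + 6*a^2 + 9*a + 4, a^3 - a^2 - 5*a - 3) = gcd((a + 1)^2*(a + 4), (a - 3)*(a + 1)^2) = a^2 + 2*a + 1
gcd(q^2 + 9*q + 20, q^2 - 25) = q + 5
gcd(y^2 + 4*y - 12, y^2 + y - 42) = 1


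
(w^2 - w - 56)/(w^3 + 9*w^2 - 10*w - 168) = (w - 8)/(w^2 + 2*w - 24)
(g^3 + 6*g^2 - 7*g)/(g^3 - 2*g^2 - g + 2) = g*(g + 7)/(g^2 - g - 2)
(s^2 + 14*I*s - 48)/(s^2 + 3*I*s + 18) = (s + 8*I)/(s - 3*I)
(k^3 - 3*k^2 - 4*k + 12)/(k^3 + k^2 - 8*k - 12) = (k - 2)/(k + 2)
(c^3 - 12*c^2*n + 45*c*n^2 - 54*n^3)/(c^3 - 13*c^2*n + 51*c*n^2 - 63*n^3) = (c - 6*n)/(c - 7*n)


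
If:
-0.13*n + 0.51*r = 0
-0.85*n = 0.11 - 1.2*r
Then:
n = -0.20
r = -0.05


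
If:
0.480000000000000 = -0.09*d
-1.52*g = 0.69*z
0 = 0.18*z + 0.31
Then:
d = -5.33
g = 0.78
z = -1.72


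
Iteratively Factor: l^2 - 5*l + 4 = (l - 4)*(l - 1)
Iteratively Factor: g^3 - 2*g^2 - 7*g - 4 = (g + 1)*(g^2 - 3*g - 4) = (g + 1)^2*(g - 4)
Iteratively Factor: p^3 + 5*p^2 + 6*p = (p)*(p^2 + 5*p + 6) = p*(p + 2)*(p + 3)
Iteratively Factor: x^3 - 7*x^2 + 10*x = (x - 2)*(x^2 - 5*x) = (x - 5)*(x - 2)*(x)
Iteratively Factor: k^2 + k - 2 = (k - 1)*(k + 2)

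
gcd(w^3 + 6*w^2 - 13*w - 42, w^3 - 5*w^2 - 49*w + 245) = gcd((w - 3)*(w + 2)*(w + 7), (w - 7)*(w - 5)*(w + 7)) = w + 7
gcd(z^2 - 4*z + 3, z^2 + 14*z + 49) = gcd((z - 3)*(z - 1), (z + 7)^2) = 1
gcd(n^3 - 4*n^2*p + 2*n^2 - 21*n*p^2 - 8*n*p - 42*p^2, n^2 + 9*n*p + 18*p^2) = n + 3*p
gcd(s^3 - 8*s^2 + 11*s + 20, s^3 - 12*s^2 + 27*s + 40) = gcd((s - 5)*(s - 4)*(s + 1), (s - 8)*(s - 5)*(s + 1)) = s^2 - 4*s - 5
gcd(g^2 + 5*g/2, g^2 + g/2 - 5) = g + 5/2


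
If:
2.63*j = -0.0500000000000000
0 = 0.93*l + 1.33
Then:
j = -0.02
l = -1.43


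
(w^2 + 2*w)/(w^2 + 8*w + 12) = w/(w + 6)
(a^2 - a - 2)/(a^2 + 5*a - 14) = (a + 1)/(a + 7)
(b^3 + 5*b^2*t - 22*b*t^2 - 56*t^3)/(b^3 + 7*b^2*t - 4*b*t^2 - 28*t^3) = (-b + 4*t)/(-b + 2*t)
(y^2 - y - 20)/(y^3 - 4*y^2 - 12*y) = (-y^2 + y + 20)/(y*(-y^2 + 4*y + 12))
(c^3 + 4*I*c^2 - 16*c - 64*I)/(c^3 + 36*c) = (c^3 + 4*I*c^2 - 16*c - 64*I)/(c*(c^2 + 36))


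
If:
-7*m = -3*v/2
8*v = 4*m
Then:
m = 0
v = 0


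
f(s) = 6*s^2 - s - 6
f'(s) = 12*s - 1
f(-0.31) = -5.11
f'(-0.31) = -4.72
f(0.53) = -4.84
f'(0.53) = 5.36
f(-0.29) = -5.21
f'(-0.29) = -4.48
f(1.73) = 10.23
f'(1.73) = 19.76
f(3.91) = 81.82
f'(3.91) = 45.92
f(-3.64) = 77.14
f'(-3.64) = -44.68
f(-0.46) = -4.27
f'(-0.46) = -6.52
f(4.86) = 130.86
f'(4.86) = 57.32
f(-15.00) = 1359.00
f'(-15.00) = -181.00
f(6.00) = 204.00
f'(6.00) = 71.00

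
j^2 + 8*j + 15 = (j + 3)*(j + 5)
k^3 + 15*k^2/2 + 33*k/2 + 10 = (k + 1)*(k + 5/2)*(k + 4)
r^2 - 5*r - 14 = (r - 7)*(r + 2)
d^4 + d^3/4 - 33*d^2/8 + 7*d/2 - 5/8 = (d - 1)^2*(d - 1/4)*(d + 5/2)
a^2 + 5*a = a*(a + 5)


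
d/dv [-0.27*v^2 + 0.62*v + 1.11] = 0.62 - 0.54*v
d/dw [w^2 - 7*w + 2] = 2*w - 7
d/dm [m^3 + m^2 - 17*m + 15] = 3*m^2 + 2*m - 17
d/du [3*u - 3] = 3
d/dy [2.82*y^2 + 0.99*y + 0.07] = 5.64*y + 0.99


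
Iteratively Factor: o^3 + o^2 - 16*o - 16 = (o + 1)*(o^2 - 16) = (o + 1)*(o + 4)*(o - 4)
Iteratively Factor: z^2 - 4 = (z + 2)*(z - 2)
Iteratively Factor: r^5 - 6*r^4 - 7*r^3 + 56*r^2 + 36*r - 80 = (r + 2)*(r^4 - 8*r^3 + 9*r^2 + 38*r - 40) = (r + 2)^2*(r^3 - 10*r^2 + 29*r - 20) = (r - 1)*(r + 2)^2*(r^2 - 9*r + 20) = (r - 4)*(r - 1)*(r + 2)^2*(r - 5)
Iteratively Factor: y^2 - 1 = (y - 1)*(y + 1)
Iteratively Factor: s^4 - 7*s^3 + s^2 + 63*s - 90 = (s - 2)*(s^3 - 5*s^2 - 9*s + 45) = (s - 3)*(s - 2)*(s^2 - 2*s - 15) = (s - 5)*(s - 3)*(s - 2)*(s + 3)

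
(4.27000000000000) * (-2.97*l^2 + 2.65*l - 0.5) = -12.6819*l^2 + 11.3155*l - 2.135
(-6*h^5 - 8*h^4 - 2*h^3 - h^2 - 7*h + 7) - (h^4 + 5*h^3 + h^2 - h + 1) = -6*h^5 - 9*h^4 - 7*h^3 - 2*h^2 - 6*h + 6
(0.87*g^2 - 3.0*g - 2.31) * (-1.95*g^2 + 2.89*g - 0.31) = -1.6965*g^4 + 8.3643*g^3 - 4.4352*g^2 - 5.7459*g + 0.7161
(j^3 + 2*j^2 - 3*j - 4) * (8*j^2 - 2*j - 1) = 8*j^5 + 14*j^4 - 29*j^3 - 28*j^2 + 11*j + 4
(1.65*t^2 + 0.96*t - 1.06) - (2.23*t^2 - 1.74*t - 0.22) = -0.58*t^2 + 2.7*t - 0.84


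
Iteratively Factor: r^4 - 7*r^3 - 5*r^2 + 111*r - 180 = (r - 3)*(r^3 - 4*r^2 - 17*r + 60) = (r - 5)*(r - 3)*(r^2 + r - 12) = (r - 5)*(r - 3)*(r + 4)*(r - 3)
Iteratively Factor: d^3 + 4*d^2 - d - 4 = (d - 1)*(d^2 + 5*d + 4) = (d - 1)*(d + 1)*(d + 4)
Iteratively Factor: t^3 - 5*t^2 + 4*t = (t - 1)*(t^2 - 4*t) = t*(t - 1)*(t - 4)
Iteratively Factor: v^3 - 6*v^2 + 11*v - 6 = (v - 2)*(v^2 - 4*v + 3) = (v - 2)*(v - 1)*(v - 3)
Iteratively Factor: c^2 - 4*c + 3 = (c - 1)*(c - 3)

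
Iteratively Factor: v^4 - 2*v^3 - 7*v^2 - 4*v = (v)*(v^3 - 2*v^2 - 7*v - 4) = v*(v - 4)*(v^2 + 2*v + 1) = v*(v - 4)*(v + 1)*(v + 1)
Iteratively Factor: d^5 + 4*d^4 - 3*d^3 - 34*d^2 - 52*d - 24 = (d + 2)*(d^4 + 2*d^3 - 7*d^2 - 20*d - 12) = (d + 2)^2*(d^3 - 7*d - 6) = (d - 3)*(d + 2)^2*(d^2 + 3*d + 2) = (d - 3)*(d + 1)*(d + 2)^2*(d + 2)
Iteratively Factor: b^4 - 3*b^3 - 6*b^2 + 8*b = (b)*(b^3 - 3*b^2 - 6*b + 8) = b*(b - 4)*(b^2 + b - 2) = b*(b - 4)*(b - 1)*(b + 2)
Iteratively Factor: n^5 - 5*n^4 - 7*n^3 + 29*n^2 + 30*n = (n + 1)*(n^4 - 6*n^3 - n^2 + 30*n) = (n + 1)*(n + 2)*(n^3 - 8*n^2 + 15*n) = (n - 3)*(n + 1)*(n + 2)*(n^2 - 5*n) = (n - 5)*(n - 3)*(n + 1)*(n + 2)*(n)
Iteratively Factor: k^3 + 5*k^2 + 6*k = (k + 2)*(k^2 + 3*k) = k*(k + 2)*(k + 3)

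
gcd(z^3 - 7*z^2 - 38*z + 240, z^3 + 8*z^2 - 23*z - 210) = z^2 + z - 30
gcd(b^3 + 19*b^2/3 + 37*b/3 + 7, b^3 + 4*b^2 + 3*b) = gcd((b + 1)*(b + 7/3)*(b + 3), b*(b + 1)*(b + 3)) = b^2 + 4*b + 3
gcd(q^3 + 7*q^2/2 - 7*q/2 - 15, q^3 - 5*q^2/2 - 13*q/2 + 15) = q^2 + q/2 - 5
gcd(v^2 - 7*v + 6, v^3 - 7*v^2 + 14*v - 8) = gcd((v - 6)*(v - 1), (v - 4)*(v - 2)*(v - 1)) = v - 1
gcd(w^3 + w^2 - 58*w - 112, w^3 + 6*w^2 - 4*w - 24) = w + 2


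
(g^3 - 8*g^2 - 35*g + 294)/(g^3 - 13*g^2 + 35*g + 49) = (g + 6)/(g + 1)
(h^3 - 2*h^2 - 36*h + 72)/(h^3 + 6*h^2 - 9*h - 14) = (h^2 - 36)/(h^2 + 8*h + 7)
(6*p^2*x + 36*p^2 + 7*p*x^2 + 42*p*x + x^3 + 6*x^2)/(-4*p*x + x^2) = (6*p^2*x + 36*p^2 + 7*p*x^2 + 42*p*x + x^3 + 6*x^2)/(x*(-4*p + x))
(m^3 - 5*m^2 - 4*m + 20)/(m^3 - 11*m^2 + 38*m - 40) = (m + 2)/(m - 4)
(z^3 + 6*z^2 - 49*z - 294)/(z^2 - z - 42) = z + 7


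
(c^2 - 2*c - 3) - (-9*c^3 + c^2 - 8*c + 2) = 9*c^3 + 6*c - 5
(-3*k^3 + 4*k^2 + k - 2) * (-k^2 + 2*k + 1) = 3*k^5 - 10*k^4 + 4*k^3 + 8*k^2 - 3*k - 2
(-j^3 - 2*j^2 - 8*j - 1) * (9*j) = -9*j^4 - 18*j^3 - 72*j^2 - 9*j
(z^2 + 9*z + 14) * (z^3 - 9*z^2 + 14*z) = z^5 - 53*z^3 + 196*z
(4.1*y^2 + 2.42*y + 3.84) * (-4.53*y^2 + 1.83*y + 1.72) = -18.573*y^4 - 3.4596*y^3 - 5.9146*y^2 + 11.1896*y + 6.6048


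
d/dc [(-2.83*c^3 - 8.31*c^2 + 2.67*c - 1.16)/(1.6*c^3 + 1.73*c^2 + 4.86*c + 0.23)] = (1.77635683940025e-15*c^5 + 8.4001*c^4 - 36.0516*c^3 - 41.3904*c^2 + 0.190999999999999*c + 6.2517)/(2.56*c^6 + 5.536*c^5 + 18.5449*c^4 + 17.5516*c^3 + 24.4154*c^2 + 2.2356*c + 0.0529)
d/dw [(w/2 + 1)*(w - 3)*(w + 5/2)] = 3*w^2/2 + 3*w/2 - 17/4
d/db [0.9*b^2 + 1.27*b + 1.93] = 1.8*b + 1.27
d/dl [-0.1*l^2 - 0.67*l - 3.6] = -0.2*l - 0.67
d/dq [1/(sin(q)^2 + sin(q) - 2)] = -(2*sin(q) + 1)*cos(q)/(sin(q)^2 + sin(q) - 2)^2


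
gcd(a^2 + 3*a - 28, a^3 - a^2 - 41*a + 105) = a + 7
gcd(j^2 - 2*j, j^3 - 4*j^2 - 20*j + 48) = j - 2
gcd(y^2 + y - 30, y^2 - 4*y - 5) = y - 5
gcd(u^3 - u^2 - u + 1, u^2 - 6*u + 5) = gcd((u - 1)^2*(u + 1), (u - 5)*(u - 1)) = u - 1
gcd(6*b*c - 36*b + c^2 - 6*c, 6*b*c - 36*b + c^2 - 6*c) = 6*b*c - 36*b + c^2 - 6*c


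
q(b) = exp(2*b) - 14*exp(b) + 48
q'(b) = 2*exp(2*b) - 14*exp(b)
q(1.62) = 2.79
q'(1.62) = -19.68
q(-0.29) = 38.08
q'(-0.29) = -9.36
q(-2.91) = 47.24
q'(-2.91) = -0.76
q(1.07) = 15.68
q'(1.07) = -23.82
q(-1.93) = 45.99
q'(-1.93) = -1.99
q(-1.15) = 43.67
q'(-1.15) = -4.23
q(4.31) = 4547.22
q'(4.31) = 10040.61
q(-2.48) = 46.83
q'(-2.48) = -1.16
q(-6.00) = 47.97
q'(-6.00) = -0.03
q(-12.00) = 48.00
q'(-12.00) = 0.00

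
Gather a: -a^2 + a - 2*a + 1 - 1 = -a^2 - a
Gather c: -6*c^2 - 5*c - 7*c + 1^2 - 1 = -6*c^2 - 12*c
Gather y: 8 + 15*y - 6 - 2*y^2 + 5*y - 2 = -2*y^2 + 20*y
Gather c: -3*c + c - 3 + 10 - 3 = 4 - 2*c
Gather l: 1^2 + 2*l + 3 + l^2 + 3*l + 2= l^2 + 5*l + 6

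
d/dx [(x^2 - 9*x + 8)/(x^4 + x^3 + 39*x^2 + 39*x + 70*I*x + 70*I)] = ((2*x - 9)*(x^4 + x^3 + 39*x^2 + 39*x + 70*I*x + 70*I) - (x^2 - 9*x + 8)*(4*x^3 + 3*x^2 + 78*x + 39 + 70*I))/(x^4 + x^3 + 39*x^2 + 39*x + 70*I*x + 70*I)^2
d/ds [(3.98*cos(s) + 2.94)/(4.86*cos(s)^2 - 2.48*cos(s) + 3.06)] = (19.3428*cos(s)^2 + 28.5768*cos(s) - 19.47)*sin(s)/(23.6196*cos(s)^4 - 24.1056*cos(s)^3 + 35.8936*cos(s)^2 - 15.1776*cos(s) + 9.3636)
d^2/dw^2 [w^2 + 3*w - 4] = 2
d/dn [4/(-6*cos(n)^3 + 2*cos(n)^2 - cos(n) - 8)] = 4*(-18*cos(n)^2 + 4*cos(n) - 1)*sin(n)/(6*cos(n)^3 - 2*cos(n)^2 + cos(n) + 8)^2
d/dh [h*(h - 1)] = 2*h - 1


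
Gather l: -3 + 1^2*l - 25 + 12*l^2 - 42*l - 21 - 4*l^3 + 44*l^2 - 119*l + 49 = -4*l^3 + 56*l^2 - 160*l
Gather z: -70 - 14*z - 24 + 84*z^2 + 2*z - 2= 84*z^2 - 12*z - 96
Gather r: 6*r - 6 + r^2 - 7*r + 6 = r^2 - r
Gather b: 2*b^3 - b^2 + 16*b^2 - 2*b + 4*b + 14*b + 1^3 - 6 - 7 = 2*b^3 + 15*b^2 + 16*b - 12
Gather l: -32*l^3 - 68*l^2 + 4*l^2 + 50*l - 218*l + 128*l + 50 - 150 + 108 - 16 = -32*l^3 - 64*l^2 - 40*l - 8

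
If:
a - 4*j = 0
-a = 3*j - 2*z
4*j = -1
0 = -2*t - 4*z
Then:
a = -1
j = -1/4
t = 7/4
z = -7/8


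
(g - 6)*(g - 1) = g^2 - 7*g + 6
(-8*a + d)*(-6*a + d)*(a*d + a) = 48*a^3*d + 48*a^3 - 14*a^2*d^2 - 14*a^2*d + a*d^3 + a*d^2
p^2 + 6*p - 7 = (p - 1)*(p + 7)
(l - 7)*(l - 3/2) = l^2 - 17*l/2 + 21/2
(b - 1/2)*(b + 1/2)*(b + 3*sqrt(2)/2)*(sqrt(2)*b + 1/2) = sqrt(2)*b^4 + 7*b^3/2 + sqrt(2)*b^2/2 - 7*b/8 - 3*sqrt(2)/16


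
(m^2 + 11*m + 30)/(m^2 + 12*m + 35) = (m + 6)/(m + 7)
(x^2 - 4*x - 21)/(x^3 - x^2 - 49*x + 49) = (x + 3)/(x^2 + 6*x - 7)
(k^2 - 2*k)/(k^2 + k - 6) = k/(k + 3)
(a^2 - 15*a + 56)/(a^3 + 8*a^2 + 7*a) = (a^2 - 15*a + 56)/(a*(a^2 + 8*a + 7))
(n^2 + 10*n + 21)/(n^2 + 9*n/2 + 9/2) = 2*(n + 7)/(2*n + 3)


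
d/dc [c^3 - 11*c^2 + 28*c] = 3*c^2 - 22*c + 28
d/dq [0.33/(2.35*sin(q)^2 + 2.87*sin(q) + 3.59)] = -(1.551*sin(q) + 0.9471)*cos(q)/(2.35*sin(q)^2 + 2.87*sin(q) + 3.59)^2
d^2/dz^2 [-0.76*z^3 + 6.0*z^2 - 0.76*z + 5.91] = 12.0 - 4.56*z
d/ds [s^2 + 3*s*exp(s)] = 3*s*exp(s) + 2*s + 3*exp(s)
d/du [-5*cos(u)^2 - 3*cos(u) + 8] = (10*cos(u) + 3)*sin(u)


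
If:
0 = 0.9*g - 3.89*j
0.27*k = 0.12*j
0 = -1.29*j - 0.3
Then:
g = -1.01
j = -0.23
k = -0.10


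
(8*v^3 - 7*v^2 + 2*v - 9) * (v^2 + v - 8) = 8*v^5 + v^4 - 69*v^3 + 49*v^2 - 25*v + 72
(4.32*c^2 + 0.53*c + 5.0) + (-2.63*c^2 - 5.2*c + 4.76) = 1.69*c^2 - 4.67*c + 9.76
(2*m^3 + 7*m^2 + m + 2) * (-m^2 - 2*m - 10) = -2*m^5 - 11*m^4 - 35*m^3 - 74*m^2 - 14*m - 20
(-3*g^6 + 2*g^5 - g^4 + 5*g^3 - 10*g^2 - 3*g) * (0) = 0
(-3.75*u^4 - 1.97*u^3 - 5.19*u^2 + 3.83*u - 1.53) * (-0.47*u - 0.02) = 1.7625*u^5 + 1.0009*u^4 + 2.4787*u^3 - 1.6963*u^2 + 0.6425*u + 0.0306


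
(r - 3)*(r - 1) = r^2 - 4*r + 3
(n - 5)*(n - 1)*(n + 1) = n^3 - 5*n^2 - n + 5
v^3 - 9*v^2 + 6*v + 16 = (v - 8)*(v - 2)*(v + 1)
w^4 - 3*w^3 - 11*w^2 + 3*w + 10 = (w - 5)*(w - 1)*(w + 1)*(w + 2)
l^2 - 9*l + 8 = (l - 8)*(l - 1)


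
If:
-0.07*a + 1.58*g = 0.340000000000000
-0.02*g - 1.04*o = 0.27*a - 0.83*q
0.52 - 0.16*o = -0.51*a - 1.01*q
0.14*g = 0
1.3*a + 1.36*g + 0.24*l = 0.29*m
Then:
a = -4.86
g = 0.00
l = 1.20833333333333*m + 26.3095238095238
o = 3.21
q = 2.45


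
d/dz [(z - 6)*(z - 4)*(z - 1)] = 3*z^2 - 22*z + 34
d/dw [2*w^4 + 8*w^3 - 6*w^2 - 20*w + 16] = 8*w^3 + 24*w^2 - 12*w - 20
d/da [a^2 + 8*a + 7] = 2*a + 8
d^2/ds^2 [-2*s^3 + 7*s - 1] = -12*s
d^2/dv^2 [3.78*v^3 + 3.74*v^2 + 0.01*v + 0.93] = 22.68*v + 7.48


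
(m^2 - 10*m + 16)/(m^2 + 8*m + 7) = (m^2 - 10*m + 16)/(m^2 + 8*m + 7)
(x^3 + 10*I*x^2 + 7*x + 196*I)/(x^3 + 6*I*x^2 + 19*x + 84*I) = (x + 7*I)/(x + 3*I)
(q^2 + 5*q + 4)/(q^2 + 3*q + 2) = (q + 4)/(q + 2)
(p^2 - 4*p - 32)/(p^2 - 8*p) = (p + 4)/p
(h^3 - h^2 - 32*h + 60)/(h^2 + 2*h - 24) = (h^2 - 7*h + 10)/(h - 4)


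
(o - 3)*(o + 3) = o^2 - 9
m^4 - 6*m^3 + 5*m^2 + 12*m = m*(m - 4)*(m - 3)*(m + 1)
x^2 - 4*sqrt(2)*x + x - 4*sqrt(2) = (x + 1)*(x - 4*sqrt(2))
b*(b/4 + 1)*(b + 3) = b^3/4 + 7*b^2/4 + 3*b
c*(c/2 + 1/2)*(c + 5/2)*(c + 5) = c^4/2 + 17*c^3/4 + 10*c^2 + 25*c/4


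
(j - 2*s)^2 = j^2 - 4*j*s + 4*s^2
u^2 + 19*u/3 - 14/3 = (u - 2/3)*(u + 7)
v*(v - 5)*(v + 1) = v^3 - 4*v^2 - 5*v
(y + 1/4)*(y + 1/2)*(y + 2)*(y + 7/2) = y^4 + 25*y^3/4 + 45*y^2/4 + 95*y/16 + 7/8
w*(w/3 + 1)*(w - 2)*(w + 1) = w^4/3 + 2*w^3/3 - 5*w^2/3 - 2*w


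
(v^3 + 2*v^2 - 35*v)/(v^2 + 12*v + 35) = v*(v - 5)/(v + 5)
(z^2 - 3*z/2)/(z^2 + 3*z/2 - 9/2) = z/(z + 3)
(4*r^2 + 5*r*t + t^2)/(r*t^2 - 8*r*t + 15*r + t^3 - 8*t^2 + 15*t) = (4*r + t)/(t^2 - 8*t + 15)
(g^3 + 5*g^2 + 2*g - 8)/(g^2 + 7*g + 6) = (g^3 + 5*g^2 + 2*g - 8)/(g^2 + 7*g + 6)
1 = 1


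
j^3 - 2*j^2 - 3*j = j*(j - 3)*(j + 1)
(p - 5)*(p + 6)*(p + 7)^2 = p^4 + 15*p^3 + 33*p^2 - 371*p - 1470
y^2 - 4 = (y - 2)*(y + 2)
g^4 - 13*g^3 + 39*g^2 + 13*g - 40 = (g - 8)*(g - 5)*(g - 1)*(g + 1)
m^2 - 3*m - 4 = (m - 4)*(m + 1)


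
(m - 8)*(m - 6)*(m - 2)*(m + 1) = m^4 - 15*m^3 + 60*m^2 - 20*m - 96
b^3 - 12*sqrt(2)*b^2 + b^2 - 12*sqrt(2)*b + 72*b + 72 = (b + 1)*(b - 6*sqrt(2))^2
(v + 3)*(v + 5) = v^2 + 8*v + 15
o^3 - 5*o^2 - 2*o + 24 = (o - 4)*(o - 3)*(o + 2)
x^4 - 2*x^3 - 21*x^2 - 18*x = x*(x - 6)*(x + 1)*(x + 3)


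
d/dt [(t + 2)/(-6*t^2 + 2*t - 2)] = (-3*t^2 + t + (t + 2)*(6*t - 1) - 1)/(2*(3*t^2 - t + 1)^2)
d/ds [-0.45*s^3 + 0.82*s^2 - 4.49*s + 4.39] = -1.35*s^2 + 1.64*s - 4.49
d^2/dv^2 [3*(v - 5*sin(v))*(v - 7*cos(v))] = 15*v*sin(v) + 21*v*cos(v) + 42*sin(v) - 210*sin(2*v) - 30*cos(v) + 6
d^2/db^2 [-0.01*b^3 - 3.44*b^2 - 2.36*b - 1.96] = -0.06*b - 6.88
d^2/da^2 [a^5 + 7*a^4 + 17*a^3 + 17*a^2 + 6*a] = 20*a^3 + 84*a^2 + 102*a + 34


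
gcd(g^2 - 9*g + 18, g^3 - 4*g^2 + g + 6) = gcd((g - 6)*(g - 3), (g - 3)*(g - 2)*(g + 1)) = g - 3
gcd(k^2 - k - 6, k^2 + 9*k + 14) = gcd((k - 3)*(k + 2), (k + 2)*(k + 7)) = k + 2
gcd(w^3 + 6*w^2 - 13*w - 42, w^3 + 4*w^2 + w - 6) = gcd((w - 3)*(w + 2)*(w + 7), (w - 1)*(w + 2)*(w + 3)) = w + 2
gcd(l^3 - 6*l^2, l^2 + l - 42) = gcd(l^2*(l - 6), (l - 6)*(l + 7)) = l - 6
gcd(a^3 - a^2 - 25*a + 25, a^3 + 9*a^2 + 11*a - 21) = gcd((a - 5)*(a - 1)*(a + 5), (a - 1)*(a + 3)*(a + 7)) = a - 1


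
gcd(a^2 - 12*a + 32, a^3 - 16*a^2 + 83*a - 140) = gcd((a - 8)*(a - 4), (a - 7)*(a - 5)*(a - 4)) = a - 4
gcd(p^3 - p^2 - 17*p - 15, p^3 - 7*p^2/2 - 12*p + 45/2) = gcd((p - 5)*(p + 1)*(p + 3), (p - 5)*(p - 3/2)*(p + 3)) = p^2 - 2*p - 15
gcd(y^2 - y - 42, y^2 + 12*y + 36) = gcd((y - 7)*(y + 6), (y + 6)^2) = y + 6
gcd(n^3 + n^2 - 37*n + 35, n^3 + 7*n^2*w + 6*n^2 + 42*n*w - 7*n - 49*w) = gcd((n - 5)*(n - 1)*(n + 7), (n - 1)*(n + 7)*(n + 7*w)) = n^2 + 6*n - 7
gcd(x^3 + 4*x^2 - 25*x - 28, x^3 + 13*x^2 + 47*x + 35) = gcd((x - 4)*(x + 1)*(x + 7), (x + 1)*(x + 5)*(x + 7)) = x^2 + 8*x + 7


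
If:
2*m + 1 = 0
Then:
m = -1/2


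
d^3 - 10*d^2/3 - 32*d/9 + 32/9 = (d - 4)*(d - 2/3)*(d + 4/3)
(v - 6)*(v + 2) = v^2 - 4*v - 12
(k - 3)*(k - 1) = k^2 - 4*k + 3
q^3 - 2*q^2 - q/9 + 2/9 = (q - 2)*(q - 1/3)*(q + 1/3)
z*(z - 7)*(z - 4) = z^3 - 11*z^2 + 28*z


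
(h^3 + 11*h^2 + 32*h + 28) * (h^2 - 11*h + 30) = h^5 - 59*h^3 + 6*h^2 + 652*h + 840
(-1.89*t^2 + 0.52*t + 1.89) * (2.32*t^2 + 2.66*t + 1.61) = -4.3848*t^4 - 3.821*t^3 + 2.7251*t^2 + 5.8646*t + 3.0429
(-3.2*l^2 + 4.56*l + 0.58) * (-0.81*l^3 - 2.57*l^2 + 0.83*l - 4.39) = 2.592*l^5 + 4.5304*l^4 - 14.845*l^3 + 16.3422*l^2 - 19.537*l - 2.5462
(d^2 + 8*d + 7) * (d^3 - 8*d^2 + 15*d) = d^5 - 42*d^3 + 64*d^2 + 105*d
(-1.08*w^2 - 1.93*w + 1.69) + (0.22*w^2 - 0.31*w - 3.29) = -0.86*w^2 - 2.24*w - 1.6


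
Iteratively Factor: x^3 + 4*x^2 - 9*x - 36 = (x - 3)*(x^2 + 7*x + 12) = (x - 3)*(x + 3)*(x + 4)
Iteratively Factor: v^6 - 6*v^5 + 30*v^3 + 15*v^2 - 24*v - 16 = (v + 1)*(v^5 - 7*v^4 + 7*v^3 + 23*v^2 - 8*v - 16) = (v + 1)^2*(v^4 - 8*v^3 + 15*v^2 + 8*v - 16) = (v + 1)^3*(v^3 - 9*v^2 + 24*v - 16) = (v - 4)*(v + 1)^3*(v^2 - 5*v + 4) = (v - 4)^2*(v + 1)^3*(v - 1)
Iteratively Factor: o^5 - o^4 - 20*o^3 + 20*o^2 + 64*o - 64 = (o - 2)*(o^4 + o^3 - 18*o^2 - 16*o + 32) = (o - 2)*(o + 2)*(o^3 - o^2 - 16*o + 16) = (o - 2)*(o - 1)*(o + 2)*(o^2 - 16) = (o - 4)*(o - 2)*(o - 1)*(o + 2)*(o + 4)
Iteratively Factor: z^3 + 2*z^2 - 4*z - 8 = (z + 2)*(z^2 - 4) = (z + 2)^2*(z - 2)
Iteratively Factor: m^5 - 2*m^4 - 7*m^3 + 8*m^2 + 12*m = (m + 1)*(m^4 - 3*m^3 - 4*m^2 + 12*m) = (m - 2)*(m + 1)*(m^3 - m^2 - 6*m) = (m - 3)*(m - 2)*(m + 1)*(m^2 + 2*m) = (m - 3)*(m - 2)*(m + 1)*(m + 2)*(m)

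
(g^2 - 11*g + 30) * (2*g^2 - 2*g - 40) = 2*g^4 - 24*g^3 + 42*g^2 + 380*g - 1200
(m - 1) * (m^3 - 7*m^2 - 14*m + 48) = m^4 - 8*m^3 - 7*m^2 + 62*m - 48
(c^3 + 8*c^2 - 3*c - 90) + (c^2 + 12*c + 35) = c^3 + 9*c^2 + 9*c - 55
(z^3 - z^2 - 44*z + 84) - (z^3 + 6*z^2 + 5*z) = -7*z^2 - 49*z + 84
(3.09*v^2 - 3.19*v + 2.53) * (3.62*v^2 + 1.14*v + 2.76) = 11.1858*v^4 - 8.0252*v^3 + 14.0504*v^2 - 5.9202*v + 6.9828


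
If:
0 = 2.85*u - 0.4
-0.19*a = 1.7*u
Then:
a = -1.26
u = 0.14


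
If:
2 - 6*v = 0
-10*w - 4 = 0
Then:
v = 1/3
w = -2/5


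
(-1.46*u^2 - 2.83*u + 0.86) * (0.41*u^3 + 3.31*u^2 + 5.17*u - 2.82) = -0.5986*u^5 - 5.9929*u^4 - 16.5629*u^3 - 7.6673*u^2 + 12.4268*u - 2.4252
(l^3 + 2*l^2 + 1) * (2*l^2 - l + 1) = 2*l^5 + 3*l^4 - l^3 + 4*l^2 - l + 1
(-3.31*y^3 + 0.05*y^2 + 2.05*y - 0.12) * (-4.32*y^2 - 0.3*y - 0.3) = 14.2992*y^5 + 0.777*y^4 - 7.878*y^3 - 0.1116*y^2 - 0.579*y + 0.036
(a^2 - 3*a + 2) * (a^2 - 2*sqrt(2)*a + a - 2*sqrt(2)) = a^4 - 2*sqrt(2)*a^3 - 2*a^3 - a^2 + 4*sqrt(2)*a^2 + 2*a + 2*sqrt(2)*a - 4*sqrt(2)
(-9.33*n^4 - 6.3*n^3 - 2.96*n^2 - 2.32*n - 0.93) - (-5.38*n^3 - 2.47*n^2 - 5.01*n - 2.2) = -9.33*n^4 - 0.92*n^3 - 0.49*n^2 + 2.69*n + 1.27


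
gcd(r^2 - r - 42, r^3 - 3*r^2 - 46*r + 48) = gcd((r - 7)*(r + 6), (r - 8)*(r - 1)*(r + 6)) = r + 6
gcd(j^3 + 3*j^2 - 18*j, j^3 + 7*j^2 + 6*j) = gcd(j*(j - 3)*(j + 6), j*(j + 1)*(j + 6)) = j^2 + 6*j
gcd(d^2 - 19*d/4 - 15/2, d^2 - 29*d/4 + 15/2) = d - 6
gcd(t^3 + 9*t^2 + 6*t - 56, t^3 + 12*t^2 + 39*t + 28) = t^2 + 11*t + 28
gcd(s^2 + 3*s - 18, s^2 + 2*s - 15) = s - 3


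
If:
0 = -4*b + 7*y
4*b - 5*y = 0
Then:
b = 0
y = 0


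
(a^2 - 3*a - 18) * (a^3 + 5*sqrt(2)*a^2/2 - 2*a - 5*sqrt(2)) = a^5 - 3*a^4 + 5*sqrt(2)*a^4/2 - 20*a^3 - 15*sqrt(2)*a^3/2 - 50*sqrt(2)*a^2 + 6*a^2 + 15*sqrt(2)*a + 36*a + 90*sqrt(2)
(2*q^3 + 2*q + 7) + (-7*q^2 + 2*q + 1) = 2*q^3 - 7*q^2 + 4*q + 8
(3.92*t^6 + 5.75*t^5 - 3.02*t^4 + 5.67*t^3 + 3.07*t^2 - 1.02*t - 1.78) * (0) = 0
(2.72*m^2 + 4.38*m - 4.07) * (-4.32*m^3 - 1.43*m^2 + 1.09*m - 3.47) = -11.7504*m^5 - 22.8112*m^4 + 14.2838*m^3 + 1.1559*m^2 - 19.6349*m + 14.1229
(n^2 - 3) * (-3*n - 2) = -3*n^3 - 2*n^2 + 9*n + 6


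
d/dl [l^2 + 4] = 2*l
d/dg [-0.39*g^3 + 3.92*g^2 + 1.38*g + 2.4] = -1.17*g^2 + 7.84*g + 1.38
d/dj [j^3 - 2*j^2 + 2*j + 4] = 3*j^2 - 4*j + 2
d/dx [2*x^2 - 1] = 4*x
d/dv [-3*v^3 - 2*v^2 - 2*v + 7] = -9*v^2 - 4*v - 2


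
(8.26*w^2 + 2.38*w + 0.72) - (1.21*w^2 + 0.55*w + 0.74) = 7.05*w^2 + 1.83*w - 0.02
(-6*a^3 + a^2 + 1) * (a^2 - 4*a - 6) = -6*a^5 + 25*a^4 + 32*a^3 - 5*a^2 - 4*a - 6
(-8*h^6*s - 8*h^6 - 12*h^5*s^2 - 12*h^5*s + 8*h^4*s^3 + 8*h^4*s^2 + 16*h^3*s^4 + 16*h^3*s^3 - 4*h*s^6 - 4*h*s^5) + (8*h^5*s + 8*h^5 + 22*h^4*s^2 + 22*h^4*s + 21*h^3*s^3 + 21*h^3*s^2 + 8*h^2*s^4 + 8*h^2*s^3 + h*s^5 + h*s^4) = -8*h^6*s - 8*h^6 - 12*h^5*s^2 - 4*h^5*s + 8*h^5 + 8*h^4*s^3 + 30*h^4*s^2 + 22*h^4*s + 16*h^3*s^4 + 37*h^3*s^3 + 21*h^3*s^2 + 8*h^2*s^4 + 8*h^2*s^3 - 4*h*s^6 - 3*h*s^5 + h*s^4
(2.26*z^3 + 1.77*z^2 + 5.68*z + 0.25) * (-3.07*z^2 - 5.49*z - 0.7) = -6.9382*z^5 - 17.8413*z^4 - 28.7369*z^3 - 33.1897*z^2 - 5.3485*z - 0.175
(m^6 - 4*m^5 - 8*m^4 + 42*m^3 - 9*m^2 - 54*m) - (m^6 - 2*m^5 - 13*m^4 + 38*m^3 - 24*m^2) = -2*m^5 + 5*m^4 + 4*m^3 + 15*m^2 - 54*m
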